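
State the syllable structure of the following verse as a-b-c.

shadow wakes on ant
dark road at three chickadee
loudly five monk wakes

5-7-5

Line 1: "shadow wakes on ant": 2+1+1+1 = 5
Line 2: "dark road at three chickadee": 1+1+1+1+3 = 7
Line 3: "loudly five monk wakes": 2+1+1+1 = 5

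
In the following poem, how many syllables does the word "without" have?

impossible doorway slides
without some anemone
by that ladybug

2

"without" has 2 syllables.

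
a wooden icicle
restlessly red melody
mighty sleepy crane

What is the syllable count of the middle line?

7

The middle line: "restlessly red melody": 3+1+3 = 7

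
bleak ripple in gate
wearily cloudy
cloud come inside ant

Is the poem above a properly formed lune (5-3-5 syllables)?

Line 1: bleak(1) + ripple(2) + in(1) + gate(1) = 5 ✓
Line 2: wearily(3) + cloudy(2) = 5 (expected 3)
Line 3: cloud(1) + come(1) + inside(2) + ant(1) = 5 ✓

No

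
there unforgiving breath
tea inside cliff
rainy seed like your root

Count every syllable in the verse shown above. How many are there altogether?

Line 1: "there unforgiving breath": 1+4+1 = 6
Line 2: "tea inside cliff": 1+2+1 = 4
Line 3: "rainy seed like your root": 2+1+1+1+1 = 6
Total: 6 + 4 + 6 = 16

16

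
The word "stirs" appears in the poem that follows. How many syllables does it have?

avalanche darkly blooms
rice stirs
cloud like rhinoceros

"stirs" has 1 syllable.

1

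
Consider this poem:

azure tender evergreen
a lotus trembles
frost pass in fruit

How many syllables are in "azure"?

2

"azure" has 2 syllables.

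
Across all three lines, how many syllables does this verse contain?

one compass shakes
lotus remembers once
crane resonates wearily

Line 1: one(1) + compass(2) + shakes(1) = 4
Line 2: lotus(2) + remembers(3) + once(1) = 6
Line 3: crane(1) + resonates(3) + wearily(3) = 7
Total: 4 + 6 + 7 = 17

17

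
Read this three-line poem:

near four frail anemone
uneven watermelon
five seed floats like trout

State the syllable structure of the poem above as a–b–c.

Line 1: near (1), four (1), frail (1), anemone (4) → 7
Line 2: uneven (3), watermelon (4) → 7
Line 3: five (1), seed (1), floats (1), like (1), trout (1) → 5

7–7–5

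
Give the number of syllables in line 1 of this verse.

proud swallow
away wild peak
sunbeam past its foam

Line 1: proud(1) + swallow(2) = 3

3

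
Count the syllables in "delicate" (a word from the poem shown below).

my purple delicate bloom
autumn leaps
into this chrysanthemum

"delicate" has 3 syllables.

3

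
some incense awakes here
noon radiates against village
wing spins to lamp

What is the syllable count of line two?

Line two: "noon radiates against village": 1+3+2+2 = 8

8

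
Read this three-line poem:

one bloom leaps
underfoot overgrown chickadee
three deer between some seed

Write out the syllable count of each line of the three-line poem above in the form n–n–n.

3–9–6

Line 1: "one bloom leaps": 1+1+1 = 3
Line 2: "underfoot overgrown chickadee": 3+3+3 = 9
Line 3: "three deer between some seed": 1+1+2+1+1 = 6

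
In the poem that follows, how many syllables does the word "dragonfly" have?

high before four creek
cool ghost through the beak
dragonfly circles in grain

3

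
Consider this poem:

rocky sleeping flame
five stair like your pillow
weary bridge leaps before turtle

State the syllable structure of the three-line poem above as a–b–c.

Line 1: "rocky sleeping flame": 2+2+1 = 5
Line 2: "five stair like your pillow": 1+1+1+1+2 = 6
Line 3: "weary bridge leaps before turtle": 2+1+1+2+2 = 8

5–6–8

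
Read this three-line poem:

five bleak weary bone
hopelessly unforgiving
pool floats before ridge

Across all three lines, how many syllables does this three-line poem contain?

Line 1: five (1), bleak (1), weary (2), bone (1) → 5
Line 2: hopelessly (3), unforgiving (4) → 7
Line 3: pool (1), floats (1), before (2), ridge (1) → 5
Total: 5 + 7 + 5 = 17

17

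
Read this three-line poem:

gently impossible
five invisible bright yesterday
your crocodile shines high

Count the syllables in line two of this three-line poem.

9

Line two: "five invisible bright yesterday": 1+4+1+3 = 9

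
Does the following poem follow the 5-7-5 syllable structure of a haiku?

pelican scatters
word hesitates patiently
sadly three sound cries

Line 1: pelican (3), scatters (2) → 5 ✓
Line 2: word (1), hesitates (3), patiently (3) → 7 ✓
Line 3: sadly (2), three (1), sound (1), cries (1) → 5 ✓

Yes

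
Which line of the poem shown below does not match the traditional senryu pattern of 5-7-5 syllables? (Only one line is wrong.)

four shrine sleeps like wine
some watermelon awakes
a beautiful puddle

Line 1: "four shrine sleeps like wine": 1+1+1+1+1 = 5 ✓
Line 2: "some watermelon awakes": 1+4+2 = 7 ✓
Line 3: "a beautiful puddle": 1+3+2 = 6 (expected 5)

Line 3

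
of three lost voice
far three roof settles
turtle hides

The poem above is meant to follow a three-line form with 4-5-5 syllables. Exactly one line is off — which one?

Line 1: "of three lost voice": 1+1+1+1 = 4 ✓
Line 2: "far three roof settles": 1+1+1+2 = 5 ✓
Line 3: "turtle hides": 2+1 = 3 (expected 5)

Line 3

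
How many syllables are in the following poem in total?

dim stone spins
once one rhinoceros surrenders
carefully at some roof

Line 1: dim (1), stone (1), spins (1) → 3
Line 2: once (1), one (1), rhinoceros (4), surrenders (3) → 9
Line 3: carefully (3), at (1), some (1), roof (1) → 6
Total: 3 + 9 + 6 = 18

18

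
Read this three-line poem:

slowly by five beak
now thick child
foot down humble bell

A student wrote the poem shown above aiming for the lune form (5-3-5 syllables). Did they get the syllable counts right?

Yes

Line 1: slowly (2), by (1), five (1), beak (1) → 5 ✓
Line 2: now (1), thick (1), child (1) → 3 ✓
Line 3: foot (1), down (1), humble (2), bell (1) → 5 ✓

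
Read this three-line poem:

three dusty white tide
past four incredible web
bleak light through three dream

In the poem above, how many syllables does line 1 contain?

5

Line 1: three (1), dusty (2), white (1), tide (1) → 5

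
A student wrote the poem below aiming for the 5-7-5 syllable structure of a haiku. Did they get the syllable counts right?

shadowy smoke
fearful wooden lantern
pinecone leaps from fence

No

Line 1: shadowy (3), smoke (1) → 4 (expected 5)
Line 2: fearful (2), wooden (2), lantern (2) → 6 (expected 7)
Line 3: pinecone (2), leaps (1), from (1), fence (1) → 5 ✓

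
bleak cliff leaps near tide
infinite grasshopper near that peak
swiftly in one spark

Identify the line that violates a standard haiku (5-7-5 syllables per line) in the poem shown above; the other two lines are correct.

Line 1: bleak(1) + cliff(1) + leaps(1) + near(1) + tide(1) = 5 ✓
Line 2: infinite(3) + grasshopper(3) + near(1) + that(1) + peak(1) = 9 (expected 7)
Line 3: swiftly(2) + in(1) + one(1) + spark(1) = 5 ✓

Line 2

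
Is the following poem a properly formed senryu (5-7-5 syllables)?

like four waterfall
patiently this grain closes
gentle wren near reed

Yes

Line 1: like (1), four (1), waterfall (3) → 5 ✓
Line 2: patiently (3), this (1), grain (1), closes (2) → 7 ✓
Line 3: gentle (2), wren (1), near (1), reed (1) → 5 ✓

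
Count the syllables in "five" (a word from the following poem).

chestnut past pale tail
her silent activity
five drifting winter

1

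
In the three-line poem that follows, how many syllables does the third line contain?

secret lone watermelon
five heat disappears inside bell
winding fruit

3

The third line: "winding fruit": 2+1 = 3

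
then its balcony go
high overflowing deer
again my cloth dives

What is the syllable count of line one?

Line one: then(1) + its(1) + balcony(3) + go(1) = 6

6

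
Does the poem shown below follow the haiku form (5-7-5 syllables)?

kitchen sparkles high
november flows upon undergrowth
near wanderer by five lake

No

Line 1: "kitchen sparkles high": 2+2+1 = 5 ✓
Line 2: "november flows upon undergrowth": 3+1+2+3 = 9 (expected 7)
Line 3: "near wanderer by five lake": 1+3+1+1+1 = 7 (expected 5)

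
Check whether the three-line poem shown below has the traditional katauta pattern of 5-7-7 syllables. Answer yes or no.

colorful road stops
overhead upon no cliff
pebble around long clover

Line 1: "colorful road stops": 3+1+1 = 5 ✓
Line 2: "overhead upon no cliff": 3+2+1+1 = 7 ✓
Line 3: "pebble around long clover": 2+2+1+2 = 7 ✓

Yes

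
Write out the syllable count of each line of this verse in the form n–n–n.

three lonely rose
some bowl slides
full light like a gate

4–3–5

Line 1: three(1) + lonely(2) + rose(1) = 4
Line 2: some(1) + bowl(1) + slides(1) = 3
Line 3: full(1) + light(1) + like(1) + a(1) + gate(1) = 5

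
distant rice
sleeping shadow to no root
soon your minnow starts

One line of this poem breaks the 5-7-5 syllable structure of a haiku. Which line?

Line 1: distant(2) + rice(1) = 3 (expected 5)
Line 2: sleeping(2) + shadow(2) + to(1) + no(1) + root(1) = 7 ✓
Line 3: soon(1) + your(1) + minnow(2) + starts(1) = 5 ✓

Line 1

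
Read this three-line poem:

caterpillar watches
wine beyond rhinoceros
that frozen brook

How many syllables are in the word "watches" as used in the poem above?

2

"watches" has 2 syllables.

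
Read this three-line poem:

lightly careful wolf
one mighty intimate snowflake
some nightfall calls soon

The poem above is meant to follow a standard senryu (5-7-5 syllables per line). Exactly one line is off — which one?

Line 1: lightly (2), careful (2), wolf (1) → 5 ✓
Line 2: one (1), mighty (2), intimate (3), snowflake (2) → 8 (expected 7)
Line 3: some (1), nightfall (2), calls (1), soon (1) → 5 ✓

Line 2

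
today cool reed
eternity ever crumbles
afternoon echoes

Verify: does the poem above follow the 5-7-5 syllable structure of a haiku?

No

Line 1: "today cool reed": 2+1+1 = 4 (expected 5)
Line 2: "eternity ever crumbles": 4+2+2 = 8 (expected 7)
Line 3: "afternoon echoes": 3+2 = 5 ✓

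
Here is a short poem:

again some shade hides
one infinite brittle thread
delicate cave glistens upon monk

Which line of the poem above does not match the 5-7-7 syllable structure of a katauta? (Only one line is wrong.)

Line 1: again(2) + some(1) + shade(1) + hides(1) = 5 ✓
Line 2: one(1) + infinite(3) + brittle(2) + thread(1) = 7 ✓
Line 3: delicate(3) + cave(1) + glistens(2) + upon(2) + monk(1) = 9 (expected 7)

The third line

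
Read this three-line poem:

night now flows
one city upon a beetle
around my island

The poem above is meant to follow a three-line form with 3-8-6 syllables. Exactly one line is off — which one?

Line 1: "night now flows": 1+1+1 = 3 ✓
Line 2: "one city upon a beetle": 1+2+2+1+2 = 8 ✓
Line 3: "around my island": 2+1+2 = 5 (expected 6)

The third line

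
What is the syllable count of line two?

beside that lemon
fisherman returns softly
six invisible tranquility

Line two: fisherman(3) + returns(2) + softly(2) = 7

7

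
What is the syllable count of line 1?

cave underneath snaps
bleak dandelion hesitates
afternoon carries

5

Line 1: cave (1), underneath (3), snaps (1) → 5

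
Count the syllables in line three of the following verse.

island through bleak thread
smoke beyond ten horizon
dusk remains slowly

5

Line three: dusk(1) + remains(2) + slowly(2) = 5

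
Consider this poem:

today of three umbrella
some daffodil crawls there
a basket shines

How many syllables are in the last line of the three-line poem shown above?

4

The last line: "a basket shines": 1+2+1 = 4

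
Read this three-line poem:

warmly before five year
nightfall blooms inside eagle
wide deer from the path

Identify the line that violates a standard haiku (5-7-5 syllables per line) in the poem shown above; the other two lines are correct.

Line 1: warmly(2) + before(2) + five(1) + year(1) = 6 (expected 5)
Line 2: nightfall(2) + blooms(1) + inside(2) + eagle(2) = 7 ✓
Line 3: wide(1) + deer(1) + from(1) + the(1) + path(1) = 5 ✓

Line 1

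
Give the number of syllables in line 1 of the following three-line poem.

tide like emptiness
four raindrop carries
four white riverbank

Line 1: tide (1), like (1), emptiness (3) → 5

5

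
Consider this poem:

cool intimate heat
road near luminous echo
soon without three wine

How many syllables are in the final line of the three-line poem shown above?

5

The final line: "soon without three wine": 1+2+1+1 = 5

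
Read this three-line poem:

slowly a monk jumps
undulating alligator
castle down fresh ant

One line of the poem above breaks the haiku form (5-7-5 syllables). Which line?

Line 2

Line 1: slowly(2) + a(1) + monk(1) + jumps(1) = 5 ✓
Line 2: undulating(4) + alligator(4) = 8 (expected 7)
Line 3: castle(2) + down(1) + fresh(1) + ant(1) = 5 ✓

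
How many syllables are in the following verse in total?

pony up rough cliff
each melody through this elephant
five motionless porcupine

21

Line 1: "pony up rough cliff": 2+1+1+1 = 5
Line 2: "each melody through this elephant": 1+3+1+1+3 = 9
Line 3: "five motionless porcupine": 1+3+3 = 7
Total: 5 + 9 + 7 = 21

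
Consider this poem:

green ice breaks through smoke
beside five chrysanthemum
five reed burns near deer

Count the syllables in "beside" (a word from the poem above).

"beside" has 2 syllables.

2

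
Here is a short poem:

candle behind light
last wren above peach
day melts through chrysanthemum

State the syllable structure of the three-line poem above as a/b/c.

Line 1: candle (2), behind (2), light (1) → 5
Line 2: last (1), wren (1), above (2), peach (1) → 5
Line 3: day (1), melts (1), through (1), chrysanthemum (4) → 7

5/5/7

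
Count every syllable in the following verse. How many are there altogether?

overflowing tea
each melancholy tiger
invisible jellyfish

19

Line 1: "overflowing tea": 4+1 = 5
Line 2: "each melancholy tiger": 1+4+2 = 7
Line 3: "invisible jellyfish": 4+3 = 7
Total: 5 + 7 + 7 = 19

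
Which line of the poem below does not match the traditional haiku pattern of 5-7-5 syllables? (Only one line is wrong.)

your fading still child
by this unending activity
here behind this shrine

Line 1: "your fading still child": 1+2+1+1 = 5 ✓
Line 2: "by this unending activity": 1+1+3+4 = 9 (expected 7)
Line 3: "here behind this shrine": 1+2+1+1 = 5 ✓

The second line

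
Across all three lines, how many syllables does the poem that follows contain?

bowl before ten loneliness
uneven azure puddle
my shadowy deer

19

Line 1: bowl(1) + before(2) + ten(1) + loneliness(3) = 7
Line 2: uneven(3) + azure(2) + puddle(2) = 7
Line 3: my(1) + shadowy(3) + deer(1) = 5
Total: 7 + 7 + 5 = 19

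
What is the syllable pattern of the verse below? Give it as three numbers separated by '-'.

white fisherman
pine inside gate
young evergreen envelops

Line 1: "white fisherman": 1+3 = 4
Line 2: "pine inside gate": 1+2+1 = 4
Line 3: "young evergreen envelops": 1+3+3 = 7

4-4-7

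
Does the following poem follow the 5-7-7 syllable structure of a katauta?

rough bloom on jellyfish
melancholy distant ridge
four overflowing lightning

Line 1: rough(1) + bloom(1) + on(1) + jellyfish(3) = 6 (expected 5)
Line 2: melancholy(4) + distant(2) + ridge(1) = 7 ✓
Line 3: four(1) + overflowing(4) + lightning(2) = 7 ✓

No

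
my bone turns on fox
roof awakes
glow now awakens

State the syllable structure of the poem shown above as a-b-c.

Line 1: "my bone turns on fox": 1+1+1+1+1 = 5
Line 2: "roof awakes": 1+2 = 3
Line 3: "glow now awakens": 1+1+3 = 5

5-3-5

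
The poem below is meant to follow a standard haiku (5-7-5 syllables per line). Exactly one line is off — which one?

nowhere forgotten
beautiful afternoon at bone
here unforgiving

The second line

Line 1: nowhere (2), forgotten (3) → 5 ✓
Line 2: beautiful (3), afternoon (3), at (1), bone (1) → 8 (expected 7)
Line 3: here (1), unforgiving (4) → 5 ✓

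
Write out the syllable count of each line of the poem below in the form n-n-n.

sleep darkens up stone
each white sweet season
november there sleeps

5-5-5

Line 1: "sleep darkens up stone": 1+2+1+1 = 5
Line 2: "each white sweet season": 1+1+1+2 = 5
Line 3: "november there sleeps": 3+1+1 = 5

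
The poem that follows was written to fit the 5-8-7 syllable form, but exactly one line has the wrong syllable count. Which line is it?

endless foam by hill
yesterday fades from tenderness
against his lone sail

Line 1: "endless foam by hill": 2+1+1+1 = 5 ✓
Line 2: "yesterday fades from tenderness": 3+1+1+3 = 8 ✓
Line 3: "against his lone sail": 2+1+1+1 = 5 (expected 7)

The third line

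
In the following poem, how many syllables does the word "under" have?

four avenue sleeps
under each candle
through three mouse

2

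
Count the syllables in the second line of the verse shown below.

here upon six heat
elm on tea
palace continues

3

The second line: elm(1) + on(1) + tea(1) = 3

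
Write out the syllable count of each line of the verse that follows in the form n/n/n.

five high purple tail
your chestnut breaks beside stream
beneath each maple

5/7/5

Line 1: five(1) + high(1) + purple(2) + tail(1) = 5
Line 2: your(1) + chestnut(2) + breaks(1) + beside(2) + stream(1) = 7
Line 3: beneath(2) + each(1) + maple(2) = 5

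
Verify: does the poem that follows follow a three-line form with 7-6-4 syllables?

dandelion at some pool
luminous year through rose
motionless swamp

Yes

Line 1: "dandelion at some pool": 4+1+1+1 = 7 ✓
Line 2: "luminous year through rose": 3+1+1+1 = 6 ✓
Line 3: "motionless swamp": 3+1 = 4 ✓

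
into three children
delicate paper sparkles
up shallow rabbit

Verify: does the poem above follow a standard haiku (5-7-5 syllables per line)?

Line 1: into (2), three (1), children (2) → 5 ✓
Line 2: delicate (3), paper (2), sparkles (2) → 7 ✓
Line 3: up (1), shallow (2), rabbit (2) → 5 ✓

Yes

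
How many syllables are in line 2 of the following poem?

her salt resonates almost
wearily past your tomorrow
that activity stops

Line 2: "wearily past your tomorrow": 3+1+1+3 = 8

8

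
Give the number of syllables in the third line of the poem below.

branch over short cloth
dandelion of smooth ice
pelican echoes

The third line: "pelican echoes": 3+2 = 5

5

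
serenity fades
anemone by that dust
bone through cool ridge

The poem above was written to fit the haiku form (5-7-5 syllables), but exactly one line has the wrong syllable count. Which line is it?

Line 3

Line 1: serenity (4), fades (1) → 5 ✓
Line 2: anemone (4), by (1), that (1), dust (1) → 7 ✓
Line 3: bone (1), through (1), cool (1), ridge (1) → 4 (expected 5)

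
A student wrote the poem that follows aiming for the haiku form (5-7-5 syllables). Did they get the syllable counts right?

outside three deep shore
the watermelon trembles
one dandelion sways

No

Line 1: outside (2), three (1), deep (1), shore (1) → 5 ✓
Line 2: the (1), watermelon (4), trembles (2) → 7 ✓
Line 3: one (1), dandelion (4), sways (1) → 6 (expected 5)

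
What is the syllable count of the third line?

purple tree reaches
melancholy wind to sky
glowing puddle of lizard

7

The third line: "glowing puddle of lizard": 2+2+1+2 = 7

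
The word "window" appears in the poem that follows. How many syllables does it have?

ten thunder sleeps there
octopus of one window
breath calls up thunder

2

"window" has 2 syllables.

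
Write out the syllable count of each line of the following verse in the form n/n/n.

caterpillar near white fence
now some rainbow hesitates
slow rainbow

Line 1: caterpillar (4), near (1), white (1), fence (1) → 7
Line 2: now (1), some (1), rainbow (2), hesitates (3) → 7
Line 3: slow (1), rainbow (2) → 3

7/7/3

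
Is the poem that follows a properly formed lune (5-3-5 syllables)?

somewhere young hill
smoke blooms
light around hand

Line 1: somewhere (2), young (1), hill (1) → 4 (expected 5)
Line 2: smoke (1), blooms (1) → 2 (expected 3)
Line 3: light (1), around (2), hand (1) → 4 (expected 5)

No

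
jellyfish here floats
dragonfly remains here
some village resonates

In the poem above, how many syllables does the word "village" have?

2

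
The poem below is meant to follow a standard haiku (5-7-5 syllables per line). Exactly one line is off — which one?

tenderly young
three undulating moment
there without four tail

Line 1: "tenderly young": 3+1 = 4 (expected 5)
Line 2: "three undulating moment": 1+4+2 = 7 ✓
Line 3: "there without four tail": 1+2+1+1 = 5 ✓

The first line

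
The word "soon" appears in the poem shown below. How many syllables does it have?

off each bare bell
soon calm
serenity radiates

1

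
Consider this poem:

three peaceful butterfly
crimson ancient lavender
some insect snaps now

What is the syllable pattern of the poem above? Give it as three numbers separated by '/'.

6/7/5

Line 1: "three peaceful butterfly": 1+2+3 = 6
Line 2: "crimson ancient lavender": 2+2+3 = 7
Line 3: "some insect snaps now": 1+2+1+1 = 5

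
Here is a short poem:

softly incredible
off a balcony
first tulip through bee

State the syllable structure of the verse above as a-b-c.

6-5-5

Line 1: "softly incredible": 2+4 = 6
Line 2: "off a balcony": 1+1+3 = 5
Line 3: "first tulip through bee": 1+2+1+1 = 5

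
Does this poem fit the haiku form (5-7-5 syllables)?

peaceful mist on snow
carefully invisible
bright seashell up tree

Yes

Line 1: peaceful (2), mist (1), on (1), snow (1) → 5 ✓
Line 2: carefully (3), invisible (4) → 7 ✓
Line 3: bright (1), seashell (2), up (1), tree (1) → 5 ✓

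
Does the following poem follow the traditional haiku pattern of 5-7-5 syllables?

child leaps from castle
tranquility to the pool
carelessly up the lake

Line 1: "child leaps from castle": 1+1+1+2 = 5 ✓
Line 2: "tranquility to the pool": 4+1+1+1 = 7 ✓
Line 3: "carelessly up the lake": 3+1+1+1 = 6 (expected 5)

No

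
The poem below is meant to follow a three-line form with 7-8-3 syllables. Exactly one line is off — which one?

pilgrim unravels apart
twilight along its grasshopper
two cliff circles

The third line

Line 1: pilgrim(2) + unravels(3) + apart(2) = 7 ✓
Line 2: twilight(2) + along(2) + its(1) + grasshopper(3) = 8 ✓
Line 3: two(1) + cliff(1) + circles(2) = 4 (expected 3)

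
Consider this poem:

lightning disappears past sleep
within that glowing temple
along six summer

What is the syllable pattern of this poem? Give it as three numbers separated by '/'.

Line 1: lightning (2), disappears (3), past (1), sleep (1) → 7
Line 2: within (2), that (1), glowing (2), temple (2) → 7
Line 3: along (2), six (1), summer (2) → 5

7/7/5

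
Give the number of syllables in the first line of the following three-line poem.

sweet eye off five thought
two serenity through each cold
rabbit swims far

The first line: sweet (1), eye (1), off (1), five (1), thought (1) → 5

5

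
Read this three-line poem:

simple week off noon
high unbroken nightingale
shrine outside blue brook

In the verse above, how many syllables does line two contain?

Line two: high (1), unbroken (3), nightingale (3) → 7

7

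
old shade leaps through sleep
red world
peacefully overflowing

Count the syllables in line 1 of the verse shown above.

5

Line 1: old(1) + shade(1) + leaps(1) + through(1) + sleep(1) = 5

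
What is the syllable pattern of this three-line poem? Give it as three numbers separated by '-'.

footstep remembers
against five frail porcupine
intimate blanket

Line 1: footstep(2) + remembers(3) = 5
Line 2: against(2) + five(1) + frail(1) + porcupine(3) = 7
Line 3: intimate(3) + blanket(2) = 5

5-7-5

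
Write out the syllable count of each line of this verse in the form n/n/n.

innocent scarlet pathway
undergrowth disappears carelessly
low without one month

7/9/5

Line 1: "innocent scarlet pathway": 3+2+2 = 7
Line 2: "undergrowth disappears carelessly": 3+3+3 = 9
Line 3: "low without one month": 1+2+1+1 = 5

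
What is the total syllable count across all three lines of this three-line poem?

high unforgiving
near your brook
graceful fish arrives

Line 1: high(1) + unforgiving(4) = 5
Line 2: near(1) + your(1) + brook(1) = 3
Line 3: graceful(2) + fish(1) + arrives(2) = 5
Total: 5 + 3 + 5 = 13

13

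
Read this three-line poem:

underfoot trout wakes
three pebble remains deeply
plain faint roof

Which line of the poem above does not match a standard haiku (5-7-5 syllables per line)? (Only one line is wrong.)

Line 1: underfoot(3) + trout(1) + wakes(1) = 5 ✓
Line 2: three(1) + pebble(2) + remains(2) + deeply(2) = 7 ✓
Line 3: plain(1) + faint(1) + roof(1) = 3 (expected 5)

The third line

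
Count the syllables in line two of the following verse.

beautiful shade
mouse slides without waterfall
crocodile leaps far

7

Line two: mouse(1) + slides(1) + without(2) + waterfall(3) = 7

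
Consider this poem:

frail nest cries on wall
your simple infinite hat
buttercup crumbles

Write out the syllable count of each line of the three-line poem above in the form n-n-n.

5-7-5

Line 1: frail(1) + nest(1) + cries(1) + on(1) + wall(1) = 5
Line 2: your(1) + simple(2) + infinite(3) + hat(1) = 7
Line 3: buttercup(3) + crumbles(2) = 5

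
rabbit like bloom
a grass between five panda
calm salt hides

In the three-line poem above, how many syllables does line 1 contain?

Line 1: rabbit (2), like (1), bloom (1) → 4

4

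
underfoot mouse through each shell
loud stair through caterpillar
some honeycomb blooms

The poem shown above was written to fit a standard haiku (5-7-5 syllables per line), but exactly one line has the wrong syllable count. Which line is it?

Line 1: "underfoot mouse through each shell": 3+1+1+1+1 = 7 (expected 5)
Line 2: "loud stair through caterpillar": 1+1+1+4 = 7 ✓
Line 3: "some honeycomb blooms": 1+3+1 = 5 ✓

Line 1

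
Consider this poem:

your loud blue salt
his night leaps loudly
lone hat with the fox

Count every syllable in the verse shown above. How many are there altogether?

14

Line 1: your (1), loud (1), blue (1), salt (1) → 4
Line 2: his (1), night (1), leaps (1), loudly (2) → 5
Line 3: lone (1), hat (1), with (1), the (1), fox (1) → 5
Total: 4 + 5 + 5 = 14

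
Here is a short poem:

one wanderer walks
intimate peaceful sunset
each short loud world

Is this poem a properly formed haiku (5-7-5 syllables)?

Line 1: "one wanderer walks": 1+3+1 = 5 ✓
Line 2: "intimate peaceful sunset": 3+2+2 = 7 ✓
Line 3: "each short loud world": 1+1+1+1 = 4 (expected 5)

No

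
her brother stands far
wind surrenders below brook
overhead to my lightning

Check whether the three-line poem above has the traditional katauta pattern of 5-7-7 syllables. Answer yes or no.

Yes

Line 1: her(1) + brother(2) + stands(1) + far(1) = 5 ✓
Line 2: wind(1) + surrenders(3) + below(2) + brook(1) = 7 ✓
Line 3: overhead(3) + to(1) + my(1) + lightning(2) = 7 ✓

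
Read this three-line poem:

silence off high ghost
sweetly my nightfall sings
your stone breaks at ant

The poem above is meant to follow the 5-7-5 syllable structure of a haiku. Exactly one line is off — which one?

Line 1: "silence off high ghost": 2+1+1+1 = 5 ✓
Line 2: "sweetly my nightfall sings": 2+1+2+1 = 6 (expected 7)
Line 3: "your stone breaks at ant": 1+1+1+1+1 = 5 ✓

The second line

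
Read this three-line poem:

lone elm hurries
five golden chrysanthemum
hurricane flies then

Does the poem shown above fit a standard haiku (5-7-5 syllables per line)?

Line 1: lone(1) + elm(1) + hurries(2) = 4 (expected 5)
Line 2: five(1) + golden(2) + chrysanthemum(4) = 7 ✓
Line 3: hurricane(3) + flies(1) + then(1) = 5 ✓

No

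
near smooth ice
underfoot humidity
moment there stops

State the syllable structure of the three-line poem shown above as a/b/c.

Line 1: near(1) + smooth(1) + ice(1) = 3
Line 2: underfoot(3) + humidity(4) = 7
Line 3: moment(2) + there(1) + stops(1) = 4

3/7/4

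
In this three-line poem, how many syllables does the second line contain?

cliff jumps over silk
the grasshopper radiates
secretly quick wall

7

The second line: "the grasshopper radiates": 1+3+3 = 7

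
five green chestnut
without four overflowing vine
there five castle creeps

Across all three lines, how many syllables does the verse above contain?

Line 1: "five green chestnut": 1+1+2 = 4
Line 2: "without four overflowing vine": 2+1+4+1 = 8
Line 3: "there five castle creeps": 1+1+2+1 = 5
Total: 4 + 8 + 5 = 17

17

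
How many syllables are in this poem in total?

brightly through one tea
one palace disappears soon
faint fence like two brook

17

Line 1: brightly (2), through (1), one (1), tea (1) → 5
Line 2: one (1), palace (2), disappears (3), soon (1) → 7
Line 3: faint (1), fence (1), like (1), two (1), brook (1) → 5
Total: 5 + 7 + 5 = 17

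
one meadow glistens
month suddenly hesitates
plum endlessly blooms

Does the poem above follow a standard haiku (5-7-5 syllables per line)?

Line 1: one (1), meadow (2), glistens (2) → 5 ✓
Line 2: month (1), suddenly (3), hesitates (3) → 7 ✓
Line 3: plum (1), endlessly (3), blooms (1) → 5 ✓

Yes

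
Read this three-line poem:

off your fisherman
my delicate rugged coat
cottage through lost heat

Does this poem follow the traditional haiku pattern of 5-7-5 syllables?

Yes

Line 1: off(1) + your(1) + fisherman(3) = 5 ✓
Line 2: my(1) + delicate(3) + rugged(2) + coat(1) = 7 ✓
Line 3: cottage(2) + through(1) + lost(1) + heat(1) = 5 ✓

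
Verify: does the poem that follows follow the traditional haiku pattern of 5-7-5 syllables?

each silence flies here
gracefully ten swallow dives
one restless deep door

Yes

Line 1: "each silence flies here": 1+2+1+1 = 5 ✓
Line 2: "gracefully ten swallow dives": 3+1+2+1 = 7 ✓
Line 3: "one restless deep door": 1+2+1+1 = 5 ✓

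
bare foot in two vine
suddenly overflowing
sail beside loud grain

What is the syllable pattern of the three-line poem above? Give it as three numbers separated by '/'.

Line 1: bare (1), foot (1), in (1), two (1), vine (1) → 5
Line 2: suddenly (3), overflowing (4) → 7
Line 3: sail (1), beside (2), loud (1), grain (1) → 5

5/7/5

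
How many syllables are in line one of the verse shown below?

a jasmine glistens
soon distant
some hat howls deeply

5

Line one: "a jasmine glistens": 1+2+2 = 5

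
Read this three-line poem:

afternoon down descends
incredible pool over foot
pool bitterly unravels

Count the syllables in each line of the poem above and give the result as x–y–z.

Line 1: afternoon (3), down (1), descends (2) → 6
Line 2: incredible (4), pool (1), over (2), foot (1) → 8
Line 3: pool (1), bitterly (3), unravels (3) → 7

6–8–7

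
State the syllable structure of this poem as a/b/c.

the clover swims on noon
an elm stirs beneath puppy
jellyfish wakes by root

6/7/6

Line 1: the(1) + clover(2) + swims(1) + on(1) + noon(1) = 6
Line 2: an(1) + elm(1) + stirs(1) + beneath(2) + puppy(2) = 7
Line 3: jellyfish(3) + wakes(1) + by(1) + root(1) = 6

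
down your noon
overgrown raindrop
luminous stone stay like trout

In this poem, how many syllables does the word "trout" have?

1

"trout" has 1 syllable.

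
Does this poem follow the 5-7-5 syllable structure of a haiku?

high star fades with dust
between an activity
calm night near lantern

Line 1: high (1), star (1), fades (1), with (1), dust (1) → 5 ✓
Line 2: between (2), an (1), activity (4) → 7 ✓
Line 3: calm (1), night (1), near (1), lantern (2) → 5 ✓

Yes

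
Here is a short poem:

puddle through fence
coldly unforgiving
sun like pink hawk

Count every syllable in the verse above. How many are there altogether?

14

Line 1: puddle (2), through (1), fence (1) → 4
Line 2: coldly (2), unforgiving (4) → 6
Line 3: sun (1), like (1), pink (1), hawk (1) → 4
Total: 4 + 6 + 4 = 14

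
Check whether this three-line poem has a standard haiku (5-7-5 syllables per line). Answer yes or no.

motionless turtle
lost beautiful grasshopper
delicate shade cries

Yes

Line 1: motionless(3) + turtle(2) = 5 ✓
Line 2: lost(1) + beautiful(3) + grasshopper(3) = 7 ✓
Line 3: delicate(3) + shade(1) + cries(1) = 5 ✓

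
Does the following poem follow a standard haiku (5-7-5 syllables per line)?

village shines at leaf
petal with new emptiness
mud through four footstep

Yes

Line 1: village(2) + shines(1) + at(1) + leaf(1) = 5 ✓
Line 2: petal(2) + with(1) + new(1) + emptiness(3) = 7 ✓
Line 3: mud(1) + through(1) + four(1) + footstep(2) = 5 ✓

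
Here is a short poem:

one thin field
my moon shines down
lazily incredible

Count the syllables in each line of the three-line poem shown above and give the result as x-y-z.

Line 1: "one thin field": 1+1+1 = 3
Line 2: "my moon shines down": 1+1+1+1 = 4
Line 3: "lazily incredible": 3+4 = 7

3-4-7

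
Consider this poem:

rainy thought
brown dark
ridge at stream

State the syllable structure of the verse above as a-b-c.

3-2-3

Line 1: rainy(2) + thought(1) = 3
Line 2: brown(1) + dark(1) = 2
Line 3: ridge(1) + at(1) + stream(1) = 3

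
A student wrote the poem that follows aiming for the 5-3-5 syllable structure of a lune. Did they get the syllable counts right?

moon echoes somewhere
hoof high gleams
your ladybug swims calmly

Line 1: "moon echoes somewhere": 1+2+2 = 5 ✓
Line 2: "hoof high gleams": 1+1+1 = 3 ✓
Line 3: "your ladybug swims calmly": 1+3+1+2 = 7 (expected 5)

No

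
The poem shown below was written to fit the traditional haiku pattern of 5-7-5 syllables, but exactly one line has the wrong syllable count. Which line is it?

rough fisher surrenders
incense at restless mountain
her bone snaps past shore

Line 1

Line 1: rough(1) + fisher(2) + surrenders(3) = 6 (expected 5)
Line 2: incense(2) + at(1) + restless(2) + mountain(2) = 7 ✓
Line 3: her(1) + bone(1) + snaps(1) + past(1) + shore(1) = 5 ✓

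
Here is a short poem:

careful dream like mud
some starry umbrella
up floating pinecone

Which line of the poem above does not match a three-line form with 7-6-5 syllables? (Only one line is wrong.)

The first line

Line 1: "careful dream like mud": 2+1+1+1 = 5 (expected 7)
Line 2: "some starry umbrella": 1+2+3 = 6 ✓
Line 3: "up floating pinecone": 1+2+2 = 5 ✓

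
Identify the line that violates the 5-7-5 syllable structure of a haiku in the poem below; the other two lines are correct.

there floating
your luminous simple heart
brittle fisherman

Line 1: there (1), floating (2) → 3 (expected 5)
Line 2: your (1), luminous (3), simple (2), heart (1) → 7 ✓
Line 3: brittle (2), fisherman (3) → 5 ✓

The first line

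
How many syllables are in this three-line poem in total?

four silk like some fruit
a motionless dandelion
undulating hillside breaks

Line 1: "four silk like some fruit": 1+1+1+1+1 = 5
Line 2: "a motionless dandelion": 1+3+4 = 8
Line 3: "undulating hillside breaks": 4+2+1 = 7
Total: 5 + 8 + 7 = 20

20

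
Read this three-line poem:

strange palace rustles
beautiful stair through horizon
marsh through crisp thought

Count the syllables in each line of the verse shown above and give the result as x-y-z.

5-8-4

Line 1: strange (1), palace (2), rustles (2) → 5
Line 2: beautiful (3), stair (1), through (1), horizon (3) → 8
Line 3: marsh (1), through (1), crisp (1), thought (1) → 4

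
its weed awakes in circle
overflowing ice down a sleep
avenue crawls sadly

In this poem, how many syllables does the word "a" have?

1

"a" has 1 syllable.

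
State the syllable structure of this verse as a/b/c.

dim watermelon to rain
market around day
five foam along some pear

7/5/6

Line 1: dim (1), watermelon (4), to (1), rain (1) → 7
Line 2: market (2), around (2), day (1) → 5
Line 3: five (1), foam (1), along (2), some (1), pear (1) → 6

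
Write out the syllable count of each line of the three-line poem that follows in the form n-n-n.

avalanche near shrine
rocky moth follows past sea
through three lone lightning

5-7-5

Line 1: avalanche (3), near (1), shrine (1) → 5
Line 2: rocky (2), moth (1), follows (2), past (1), sea (1) → 7
Line 3: through (1), three (1), lone (1), lightning (2) → 5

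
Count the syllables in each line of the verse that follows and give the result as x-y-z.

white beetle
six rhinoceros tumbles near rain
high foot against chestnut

Line 1: white (1), beetle (2) → 3
Line 2: six (1), rhinoceros (4), tumbles (2), near (1), rain (1) → 9
Line 3: high (1), foot (1), against (2), chestnut (2) → 6

3-9-6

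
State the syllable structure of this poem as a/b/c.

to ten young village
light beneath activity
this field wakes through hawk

5/7/5

Line 1: to(1) + ten(1) + young(1) + village(2) = 5
Line 2: light(1) + beneath(2) + activity(4) = 7
Line 3: this(1) + field(1) + wakes(1) + through(1) + hawk(1) = 5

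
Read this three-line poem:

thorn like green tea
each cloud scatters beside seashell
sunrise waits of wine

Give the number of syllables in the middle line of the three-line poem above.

8

The middle line: each(1) + cloud(1) + scatters(2) + beside(2) + seashell(2) = 8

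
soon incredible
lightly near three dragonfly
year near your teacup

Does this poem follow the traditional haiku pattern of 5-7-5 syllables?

Line 1: soon(1) + incredible(4) = 5 ✓
Line 2: lightly(2) + near(1) + three(1) + dragonfly(3) = 7 ✓
Line 3: year(1) + near(1) + your(1) + teacup(2) = 5 ✓

Yes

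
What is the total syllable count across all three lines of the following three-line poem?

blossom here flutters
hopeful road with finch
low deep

Line 1: blossom (2), here (1), flutters (2) → 5
Line 2: hopeful (2), road (1), with (1), finch (1) → 5
Line 3: low (1), deep (1) → 2
Total: 5 + 5 + 2 = 12

12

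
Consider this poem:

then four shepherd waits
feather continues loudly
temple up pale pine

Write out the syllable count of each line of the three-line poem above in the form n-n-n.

Line 1: "then four shepherd waits": 1+1+2+1 = 5
Line 2: "feather continues loudly": 2+3+2 = 7
Line 3: "temple up pale pine": 2+1+1+1 = 5

5-7-5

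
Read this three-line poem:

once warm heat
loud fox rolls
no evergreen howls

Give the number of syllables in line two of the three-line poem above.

3

Line two: loud (1), fox (1), rolls (1) → 3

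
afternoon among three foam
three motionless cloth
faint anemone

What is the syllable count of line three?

Line three: faint(1) + anemone(4) = 5

5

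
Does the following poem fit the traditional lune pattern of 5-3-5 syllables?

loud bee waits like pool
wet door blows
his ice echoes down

Yes

Line 1: loud (1), bee (1), waits (1), like (1), pool (1) → 5 ✓
Line 2: wet (1), door (1), blows (1) → 3 ✓
Line 3: his (1), ice (1), echoes (2), down (1) → 5 ✓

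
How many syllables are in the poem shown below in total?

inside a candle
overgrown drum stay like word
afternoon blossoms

17

Line 1: inside(2) + a(1) + candle(2) = 5
Line 2: overgrown(3) + drum(1) + stay(1) + like(1) + word(1) = 7
Line 3: afternoon(3) + blossoms(2) = 5
Total: 5 + 7 + 5 = 17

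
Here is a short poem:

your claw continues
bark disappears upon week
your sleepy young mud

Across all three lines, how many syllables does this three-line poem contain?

Line 1: "your claw continues": 1+1+3 = 5
Line 2: "bark disappears upon week": 1+3+2+1 = 7
Line 3: "your sleepy young mud": 1+2+1+1 = 5
Total: 5 + 7 + 5 = 17

17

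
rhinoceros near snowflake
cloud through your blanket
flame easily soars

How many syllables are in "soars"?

1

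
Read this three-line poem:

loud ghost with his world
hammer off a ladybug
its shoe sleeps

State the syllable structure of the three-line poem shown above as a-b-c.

5-7-3

Line 1: "loud ghost with his world": 1+1+1+1+1 = 5
Line 2: "hammer off a ladybug": 2+1+1+3 = 7
Line 3: "its shoe sleeps": 1+1+1 = 3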